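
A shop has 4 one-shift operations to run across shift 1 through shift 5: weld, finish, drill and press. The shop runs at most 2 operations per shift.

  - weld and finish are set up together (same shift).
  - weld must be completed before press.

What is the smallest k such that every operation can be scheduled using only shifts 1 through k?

The precedence chain requires at least 2 distinct shifts.
With at most 2 per shift and 4 operations, at least 2 shifts are needed.
2 works (last occupied shift: shift 2): for example press -> shift 2; finish -> shift 1; weld -> shift 1; drill -> shift 2.

2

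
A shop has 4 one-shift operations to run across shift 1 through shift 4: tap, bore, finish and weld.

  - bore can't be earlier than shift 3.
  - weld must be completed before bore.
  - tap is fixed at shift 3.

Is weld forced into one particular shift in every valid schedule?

No

weld can be shift 1 (e.g. bore in shift 3, tap in shift 3, weld in shift 1, finish in shift 1) or shift 2 (e.g. weld=shift 2; tap=shift 3; bore=shift 3; finish=shift 1).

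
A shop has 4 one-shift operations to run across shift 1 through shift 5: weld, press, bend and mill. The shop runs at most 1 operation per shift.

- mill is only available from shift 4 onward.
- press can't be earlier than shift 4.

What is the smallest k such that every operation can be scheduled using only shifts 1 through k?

With at most 1 per shift and 4 operations, at least 4 shifts are needed.
press can't be placed before shift 4, so the schedule must run through at least shift 4.
Could 4 shifts be enough, i.e. nothing placed later than shift 4? No: press's window within 4 shifts is {shift 4}; mill's window within 4 shifts is {shift 4}; that puts press and mill all in shift 4 — more than 1 per shift.
So 4 shifts is not enough.
5 works (last occupied shift: shift 5): for example weld in shift 1, mill in shift 5, press in shift 4, bend in shift 2.

5 shifts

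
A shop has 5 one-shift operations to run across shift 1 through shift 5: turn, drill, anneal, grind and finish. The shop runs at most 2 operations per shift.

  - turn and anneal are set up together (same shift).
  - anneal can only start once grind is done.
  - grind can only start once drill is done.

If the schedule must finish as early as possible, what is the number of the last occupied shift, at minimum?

The precedence chain requires at least 3 distinct shifts.
With at most 2 per shift and 5 operations, at least 3 shifts are needed.
3 works (last occupied shift: shift 3): for example finish -> shift 1; grind -> shift 2; drill -> shift 1; anneal -> shift 3; turn -> shift 3.

3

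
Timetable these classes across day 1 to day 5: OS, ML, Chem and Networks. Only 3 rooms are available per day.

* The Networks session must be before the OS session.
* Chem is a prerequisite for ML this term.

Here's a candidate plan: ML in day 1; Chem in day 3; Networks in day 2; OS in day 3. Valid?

The Networks session must be before the OS session — holds.
Chem is a prerequisite for ML this term — violated.
Only 3 rooms are available per day — holds.

No. Chem is a prerequisite for ML this term is not satisfied.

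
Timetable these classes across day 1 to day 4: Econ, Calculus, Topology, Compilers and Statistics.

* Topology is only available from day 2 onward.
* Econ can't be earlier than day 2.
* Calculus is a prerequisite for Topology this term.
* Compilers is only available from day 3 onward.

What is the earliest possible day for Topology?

day 2

Topology is available from day 2.
Topology at day 2 is achievable: Topology in day 2, Calculus in day 1, Econ in day 2, Statistics in day 1, Compilers in day 3.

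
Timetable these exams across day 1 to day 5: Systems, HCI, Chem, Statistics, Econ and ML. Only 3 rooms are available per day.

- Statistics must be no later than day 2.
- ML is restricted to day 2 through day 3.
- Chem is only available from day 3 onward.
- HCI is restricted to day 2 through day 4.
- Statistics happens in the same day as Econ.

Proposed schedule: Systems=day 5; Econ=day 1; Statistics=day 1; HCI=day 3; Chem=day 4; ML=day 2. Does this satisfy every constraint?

Valid

Only 3 rooms are available per day — holds.
ML is restricted to day 2 through day 3 — holds.
Statistics must be no later than day 2 — holds.
HCI is restricted to day 2 through day 4 — holds.
Statistics happens in the same day as Econ — holds.
Chem is only available from day 3 onward — holds.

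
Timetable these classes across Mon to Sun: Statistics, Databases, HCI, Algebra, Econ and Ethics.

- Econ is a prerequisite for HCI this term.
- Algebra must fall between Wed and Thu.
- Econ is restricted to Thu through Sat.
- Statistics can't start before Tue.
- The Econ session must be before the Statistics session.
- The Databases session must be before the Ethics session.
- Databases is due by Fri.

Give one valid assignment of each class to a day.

Statistics -> Fri, Databases -> Mon, HCI -> Fri, Econ -> Thu, Algebra -> Wed, Ethics -> Tue

Checking: Econ(Thu) before Statistics(Fri); Econ(Thu) before HCI(Fri); Databases(Mon) before Ethics(Tue); Statistics=Fri in [Tue,Sun]; Econ=Thu in [Thu,Sat]; Algebra=Wed in [Wed,Thu]; Databases=Mon in [Mon,Fri].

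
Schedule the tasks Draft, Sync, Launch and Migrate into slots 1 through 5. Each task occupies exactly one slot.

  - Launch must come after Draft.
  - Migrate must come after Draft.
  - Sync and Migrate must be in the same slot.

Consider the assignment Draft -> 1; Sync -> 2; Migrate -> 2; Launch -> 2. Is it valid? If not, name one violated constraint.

Sync and Migrate must be in the same slot — holds.
Launch must come after Draft — holds.
Migrate must come after Draft — holds.

Yes, all constraints hold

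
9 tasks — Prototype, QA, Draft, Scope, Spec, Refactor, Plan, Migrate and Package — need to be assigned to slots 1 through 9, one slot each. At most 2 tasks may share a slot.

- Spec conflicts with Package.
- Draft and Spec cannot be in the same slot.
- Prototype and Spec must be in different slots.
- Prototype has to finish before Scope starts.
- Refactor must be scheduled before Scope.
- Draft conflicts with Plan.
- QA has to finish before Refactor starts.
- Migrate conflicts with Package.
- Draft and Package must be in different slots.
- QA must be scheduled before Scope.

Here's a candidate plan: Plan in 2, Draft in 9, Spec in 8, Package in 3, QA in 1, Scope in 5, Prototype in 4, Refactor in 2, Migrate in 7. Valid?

Spec conflicts with Package — holds.
QA must be scheduled before Scope — holds.
Refactor must be scheduled before Scope — holds.
Draft and Package must be in different slots — holds.
Prototype and Spec must be in different slots — holds.
Draft conflicts with Plan — holds.
Draft and Spec cannot be in the same slot — holds.
Migrate conflicts with Package — holds.
QA has to finish before Refactor starts — holds.
At most 2 tasks may share a slot — holds.
Prototype has to finish before Scope starts — holds.

Valid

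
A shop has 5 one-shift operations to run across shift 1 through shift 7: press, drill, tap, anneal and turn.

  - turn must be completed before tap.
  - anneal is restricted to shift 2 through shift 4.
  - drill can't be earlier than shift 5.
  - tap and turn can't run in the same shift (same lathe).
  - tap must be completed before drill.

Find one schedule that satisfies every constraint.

press -> shift 1; anneal -> shift 2; turn -> shift 1; drill -> shift 5; tap -> shift 2

Checking: turn(shift 1) before tap(shift 2); tap(shift 2) before drill(shift 5); tap(shift 2) != turn(shift 1); anneal=shift 2 in [shift 2,shift 4]; drill=shift 5 in [shift 5,shift 7].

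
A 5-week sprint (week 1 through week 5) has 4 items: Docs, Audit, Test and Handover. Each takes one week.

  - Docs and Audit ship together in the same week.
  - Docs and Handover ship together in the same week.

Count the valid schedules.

Splitting on Docs: it can be week 1 (5), week 2 (5), week 3 (5), week 4 (5), week 5 (5). Listing each branch's schedules as (Audit, Test, Handover) by week number:
Docs=week 1: (1,1,1) (1,2,1) (1,3,1) (1,4,1) (1,5,1) — 5.
Docs=week 2: (2,1,2) (2,2,2) (2,3,2) (2,4,2) (2,5,2) — 5.
Docs=week 3: (3,1,3) (3,2,3) (3,3,3) (3,4,3) (3,5,3) — 5.
Docs=week 4: (4,1,4) (4,2,4) (4,3,4) (4,4,4) (4,5,4) — 5.
Docs=week 5: (5,1,5) (5,2,5) (5,3,5) (5,4,5) (5,5,5) — 5.
Summing: 5 + 5 + 5 + 5 + 5 = 25.

25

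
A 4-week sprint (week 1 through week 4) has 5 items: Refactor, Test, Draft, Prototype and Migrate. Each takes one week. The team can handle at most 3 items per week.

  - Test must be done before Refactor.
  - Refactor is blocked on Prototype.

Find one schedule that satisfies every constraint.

Draft -> week 1; Test -> week 1; Prototype -> week 1; Migrate -> week 2; Refactor -> week 2

Checking: Prototype(week 1) before Refactor(week 2); Test(week 1) before Refactor(week 2); max 3 per week (cap 3).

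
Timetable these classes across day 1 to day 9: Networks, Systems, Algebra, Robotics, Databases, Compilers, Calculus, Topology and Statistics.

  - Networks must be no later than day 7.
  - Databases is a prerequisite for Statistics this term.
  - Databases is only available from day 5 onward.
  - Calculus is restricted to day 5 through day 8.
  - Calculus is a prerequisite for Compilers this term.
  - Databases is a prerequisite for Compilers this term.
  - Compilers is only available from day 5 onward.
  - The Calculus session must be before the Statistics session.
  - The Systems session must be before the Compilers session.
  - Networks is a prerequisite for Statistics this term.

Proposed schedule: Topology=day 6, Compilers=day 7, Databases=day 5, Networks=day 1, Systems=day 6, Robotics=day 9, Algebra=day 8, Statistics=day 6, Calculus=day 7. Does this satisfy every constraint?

Invalid. The Calculus session must be before the Statistics session.

Databases is only available from day 5 onward — holds.
Calculus is restricted to day 5 through day 8 — holds.
The Systems session must be before the Compilers session — holds.
The Calculus session must be before the Statistics session — violated.
Databases is a prerequisite for Compilers this term — holds.
Compilers is only available from day 5 onward — holds.
Networks must be no later than day 7 — holds.
Networks is a prerequisite for Statistics this term — holds.
Databases is a prerequisite for Statistics this term — holds.
Calculus is a prerequisite for Compilers this term — violated.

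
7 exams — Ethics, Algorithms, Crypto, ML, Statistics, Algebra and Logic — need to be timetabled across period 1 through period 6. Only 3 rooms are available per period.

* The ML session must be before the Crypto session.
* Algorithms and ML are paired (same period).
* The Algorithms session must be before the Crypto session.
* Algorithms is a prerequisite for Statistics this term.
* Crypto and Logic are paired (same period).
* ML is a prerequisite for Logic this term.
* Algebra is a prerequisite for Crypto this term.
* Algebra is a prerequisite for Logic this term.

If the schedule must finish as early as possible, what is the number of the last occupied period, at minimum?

The precedence chain requires at least 2 distinct periods.
With at most 3 per period and 7 exams, at least 3 periods are needed.
3 works (last occupied period: period 3): for example Algorithms in period 1, Statistics in period 2, ML in period 1, Algebra in period 1, Logic in period 2, Ethics in period 3, Crypto in period 2.

3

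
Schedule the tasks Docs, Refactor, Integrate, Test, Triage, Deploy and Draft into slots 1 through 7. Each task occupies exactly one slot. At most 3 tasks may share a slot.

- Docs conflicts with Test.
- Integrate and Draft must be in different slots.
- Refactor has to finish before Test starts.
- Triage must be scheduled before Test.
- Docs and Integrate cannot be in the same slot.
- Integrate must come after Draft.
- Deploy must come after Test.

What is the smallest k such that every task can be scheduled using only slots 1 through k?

3

The precedence chain requires at least 3 distinct slots.
With at most 3 per slot and 7 tasks, at least 3 slots are needed.
3 works (last occupied slot: 3): for example Triage -> 1, Integrate -> 2, Test -> 2, Docs -> 3, Deploy -> 3, Draft -> 1, Refactor -> 1.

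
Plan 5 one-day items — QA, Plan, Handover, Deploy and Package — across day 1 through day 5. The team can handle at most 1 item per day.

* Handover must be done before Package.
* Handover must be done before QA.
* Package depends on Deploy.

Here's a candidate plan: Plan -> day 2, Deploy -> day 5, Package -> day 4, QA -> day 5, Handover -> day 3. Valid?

No. The team can handle at most 1 item per day is not satisfied.

The team can handle at most 1 item per day — violated.
Handover must be done before QA — holds.
Handover must be done before Package — holds.
Package depends on Deploy — violated.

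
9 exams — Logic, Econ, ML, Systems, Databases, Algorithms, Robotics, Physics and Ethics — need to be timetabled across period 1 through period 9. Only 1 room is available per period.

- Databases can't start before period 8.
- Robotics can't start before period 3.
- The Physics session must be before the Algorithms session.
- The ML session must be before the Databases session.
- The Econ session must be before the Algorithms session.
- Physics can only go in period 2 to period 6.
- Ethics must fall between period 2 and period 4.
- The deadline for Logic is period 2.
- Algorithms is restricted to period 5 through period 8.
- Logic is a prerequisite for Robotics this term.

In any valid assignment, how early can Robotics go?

period 3

Robotics is available from period 3.
Robotics at period 3 is achievable: Robotics in period 3; Ethics in period 2; Algorithms in period 6; Econ in period 5; Databases in period 8; ML in period 7; Logic in period 1; Physics in period 4; Systems in period 9.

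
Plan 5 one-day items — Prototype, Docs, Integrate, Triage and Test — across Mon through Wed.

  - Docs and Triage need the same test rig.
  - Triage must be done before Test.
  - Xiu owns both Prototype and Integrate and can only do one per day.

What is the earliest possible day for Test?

Precedence pushes Test to at least Tue.
Test at Tue is achievable: Test in Tue, Integrate in Tue, Triage in Mon, Prototype in Mon, Docs in Tue.

Tue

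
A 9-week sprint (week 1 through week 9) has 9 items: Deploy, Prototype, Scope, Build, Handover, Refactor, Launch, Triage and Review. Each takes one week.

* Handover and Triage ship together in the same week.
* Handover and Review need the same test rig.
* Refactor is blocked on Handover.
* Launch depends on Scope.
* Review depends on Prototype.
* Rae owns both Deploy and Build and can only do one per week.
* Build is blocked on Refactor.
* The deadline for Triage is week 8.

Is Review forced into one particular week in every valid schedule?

Review can be week 2 (e.g. Deploy=week 1, Build=week 3, Prototype=week 1, Launch=week 2, Handover=week 1, Triage=week 1, Refactor=week 2, Scope=week 1, Review=week 2) or week 3 (e.g. Handover=week 1; Review=week 3; Refactor=week 2; Build=week 3; Launch=week 2; Scope=week 1; Triage=week 1; Prototype=week 1; Deploy=week 1).

No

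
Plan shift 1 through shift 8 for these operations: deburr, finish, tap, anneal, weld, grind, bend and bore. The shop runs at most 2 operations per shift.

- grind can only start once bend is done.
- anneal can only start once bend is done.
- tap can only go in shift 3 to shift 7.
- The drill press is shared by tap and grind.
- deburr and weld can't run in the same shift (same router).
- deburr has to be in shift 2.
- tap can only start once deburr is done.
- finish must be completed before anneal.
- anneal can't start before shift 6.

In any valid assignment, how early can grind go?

shift 2

Precedence pushes grind to at least shift 2.
grind at shift 2 is achievable: bend -> shift 1, bore -> shift 4, weld -> shift 3, finish -> shift 1, deburr -> shift 2, tap -> shift 3, anneal -> shift 6, grind -> shift 2.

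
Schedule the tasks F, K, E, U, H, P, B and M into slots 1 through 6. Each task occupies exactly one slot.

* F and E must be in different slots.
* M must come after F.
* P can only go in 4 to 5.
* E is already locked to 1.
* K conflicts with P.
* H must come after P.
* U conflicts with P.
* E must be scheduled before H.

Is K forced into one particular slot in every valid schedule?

K can be 1 (e.g. E in 1; F in 2; B in 1; P in 4; M in 3; U in 1; H in 5; K in 1) or 2 (e.g. P -> 4, B -> 1, U -> 1, K -> 2, E -> 1, H -> 5, M -> 3, F -> 2).

No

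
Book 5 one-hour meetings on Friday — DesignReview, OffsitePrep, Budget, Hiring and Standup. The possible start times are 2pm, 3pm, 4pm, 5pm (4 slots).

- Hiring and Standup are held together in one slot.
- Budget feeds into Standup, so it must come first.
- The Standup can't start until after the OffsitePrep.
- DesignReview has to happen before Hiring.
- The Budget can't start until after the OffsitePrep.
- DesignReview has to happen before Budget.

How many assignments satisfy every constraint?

6

Splitting on DesignReview: it can be 2pm (4), 3pm (2). Listing each branch's schedules as (OffsitePrep, Budget, Hiring, Standup):
DesignReview=2pm: (2pm,3pm,4pm,4pm) (2pm,3pm,5pm,5pm) (2pm,4pm,5pm,5pm) (3pm,4pm,5pm,5pm) — 4.
DesignReview=3pm: (2pm,4pm,5pm,5pm) (3pm,4pm,5pm,5pm) — 2.
Summing: 4 + 2 = 6.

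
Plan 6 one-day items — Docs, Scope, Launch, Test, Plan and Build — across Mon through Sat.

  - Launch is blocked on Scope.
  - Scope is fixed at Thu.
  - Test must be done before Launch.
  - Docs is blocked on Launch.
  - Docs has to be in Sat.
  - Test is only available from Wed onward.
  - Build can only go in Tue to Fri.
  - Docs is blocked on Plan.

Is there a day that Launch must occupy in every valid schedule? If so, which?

Scope is fixed at Thu and must come before Launch, so Launch is at least Fri.
Docs is fixed at Sat and must come after Launch, so Launch is at most Fri.
So Launch must be Fri.

Fri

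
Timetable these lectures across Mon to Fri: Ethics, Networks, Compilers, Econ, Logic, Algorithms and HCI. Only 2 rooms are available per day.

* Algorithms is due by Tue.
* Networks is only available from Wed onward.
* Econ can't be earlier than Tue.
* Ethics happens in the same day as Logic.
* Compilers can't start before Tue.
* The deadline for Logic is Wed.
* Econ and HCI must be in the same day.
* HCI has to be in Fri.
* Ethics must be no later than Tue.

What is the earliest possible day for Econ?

Econ is available from Tue; Econ must be in the same day as HCI, which can't be before Fri, so Econ is at least Fri.
Econ at Fri is achievable: HCI -> Fri; Logic -> Mon; Algorithms -> Tue; Compilers -> Tue; Ethics -> Mon; Econ -> Fri; Networks -> Wed.

Fri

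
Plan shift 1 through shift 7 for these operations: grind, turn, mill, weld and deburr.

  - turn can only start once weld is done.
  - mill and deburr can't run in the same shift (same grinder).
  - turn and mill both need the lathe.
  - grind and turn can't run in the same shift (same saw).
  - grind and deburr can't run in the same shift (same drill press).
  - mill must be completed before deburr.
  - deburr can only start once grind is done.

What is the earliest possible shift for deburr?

shift 2

Precedence pushes deburr to at least shift 2.
deburr at shift 2 is achievable: grind in shift 1, deburr in shift 2, weld in shift 1, mill in shift 1, turn in shift 2.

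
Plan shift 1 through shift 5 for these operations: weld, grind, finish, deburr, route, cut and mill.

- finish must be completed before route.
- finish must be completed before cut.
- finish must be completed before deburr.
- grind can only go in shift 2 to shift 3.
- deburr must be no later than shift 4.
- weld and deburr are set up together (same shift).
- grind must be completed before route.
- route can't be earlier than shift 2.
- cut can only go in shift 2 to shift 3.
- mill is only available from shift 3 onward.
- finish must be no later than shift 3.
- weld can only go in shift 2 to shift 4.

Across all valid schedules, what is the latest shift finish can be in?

Finish's own window allows nothing later than shift 3; downstream work caps finish at shift 2.
finish at shift 2 is achievable: mill in shift 3, deburr in shift 3, grind in shift 2, route in shift 3, cut in shift 3, weld in shift 3, finish in shift 2.

shift 2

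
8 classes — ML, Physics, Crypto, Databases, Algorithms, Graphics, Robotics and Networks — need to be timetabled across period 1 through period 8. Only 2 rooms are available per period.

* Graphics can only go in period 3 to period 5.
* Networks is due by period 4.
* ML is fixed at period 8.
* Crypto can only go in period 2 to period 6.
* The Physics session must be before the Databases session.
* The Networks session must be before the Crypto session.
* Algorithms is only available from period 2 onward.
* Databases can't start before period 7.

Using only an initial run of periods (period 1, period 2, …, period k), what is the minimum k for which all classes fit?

The precedence chain requires at least 2 distinct periods.
With at most 2 per period and 8 classes, at least 4 periods are needed.
ML can't be placed before period 8, so the schedule must run through at least period 8.
8 works (last occupied period: period 8): for example Graphics=period 3, ML=period 8, Networks=period 1, Physics=period 1, Robotics=period 3, Crypto=period 2, Databases=period 7, Algorithms=period 2.

8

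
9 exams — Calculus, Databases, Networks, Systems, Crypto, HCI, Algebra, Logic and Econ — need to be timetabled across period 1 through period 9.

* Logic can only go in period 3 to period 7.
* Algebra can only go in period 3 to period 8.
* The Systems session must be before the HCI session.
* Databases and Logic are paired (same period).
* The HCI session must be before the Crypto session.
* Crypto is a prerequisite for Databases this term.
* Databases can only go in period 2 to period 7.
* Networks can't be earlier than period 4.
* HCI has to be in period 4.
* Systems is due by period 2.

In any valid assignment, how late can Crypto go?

Precedence pushes Crypto to at least period 5; downstream work caps Crypto at period 6.
Crypto at period 6 is achievable: Calculus in period 1; Databases in period 7; Algebra in period 3; Econ in period 1; Logic in period 7; Crypto in period 6; HCI in period 4; Networks in period 4; Systems in period 1.

period 6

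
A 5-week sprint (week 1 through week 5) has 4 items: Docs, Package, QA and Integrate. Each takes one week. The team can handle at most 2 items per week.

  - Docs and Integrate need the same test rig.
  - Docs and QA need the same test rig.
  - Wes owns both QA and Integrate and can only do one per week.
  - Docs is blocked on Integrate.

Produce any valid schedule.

Docs -> week 2, QA -> week 3, Integrate -> week 1, Package -> week 1

Checking: Integrate(week 1) before Docs(week 2); Docs(week 2) != Integrate(week 1); QA(week 3) != Integrate(week 1); Docs(week 2) != QA(week 3); max 2 per week (cap 2).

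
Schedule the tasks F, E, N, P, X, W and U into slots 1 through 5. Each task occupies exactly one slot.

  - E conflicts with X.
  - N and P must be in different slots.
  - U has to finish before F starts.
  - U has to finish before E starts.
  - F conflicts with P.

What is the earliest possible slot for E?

Precedence pushes E to at least 2.
E at 2 is achievable: E -> 2; U -> 1; P -> 3; F -> 2; N -> 1; W -> 1; X -> 1.

2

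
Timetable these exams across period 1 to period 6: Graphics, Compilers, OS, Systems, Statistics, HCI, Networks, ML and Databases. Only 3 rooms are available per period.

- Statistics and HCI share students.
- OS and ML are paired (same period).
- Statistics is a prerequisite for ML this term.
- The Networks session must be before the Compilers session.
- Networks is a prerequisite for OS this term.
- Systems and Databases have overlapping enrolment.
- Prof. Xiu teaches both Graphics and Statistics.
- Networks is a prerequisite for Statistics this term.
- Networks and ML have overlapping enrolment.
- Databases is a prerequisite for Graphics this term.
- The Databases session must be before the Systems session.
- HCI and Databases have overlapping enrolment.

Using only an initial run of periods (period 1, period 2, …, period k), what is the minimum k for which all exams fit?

The precedence chain requires at least 3 distinct periods.
With at most 3 per period and 9 exams, at least 3 periods are needed.
Could 3 periods be enough, i.e. nothing placed later than period 3? No: OS must come after Networks (at period 1 or later) → {period 2, period 3}; Networks must come before OS (at period 3 or earlier) → {period 1, period 2}; Graphics must come after Databases (at period 1 or later) → {period 2, period 3}; Databases must come before Graphics (at period 3 or earlier) → {period 1, period 2}; Statistics must come after Networks (at period 1 or later) → {period 2, period 3}; ML must come after Statistics (at period 2 or later) → {period 3}; Statistics must come before ML (at period 3 or earlier) → {period 2}; Systems must come after Databases (at period 1 or later) → {period 2, period 3}; OS must be in the same period as ML (in {period 3}) → {period 3}; HCI can't share with Statistics (period 2) → {period 1, period 3}; Graphics can't share with Statistics (period 2) → {period 3}; Systems can't use period 3, already full with Graphics, OS and ML (limit 3) → {period 2}; HCI can't use period 3, already full with Graphics, OS and ML (limit 3) → {period 1}; Databases must come before Systems (at period 2 or earlier) → {period 1}; Databases can't share with HCI (period 1) → nothing is left.
So 3 periods is not enough.
4 works (last occupied period: period 4): for example Statistics in period 2, Systems in period 2, Networks in period 1, Graphics in period 3, OS in period 3, Databases in period 1, Compilers in period 2, HCI in period 4, ML in period 3.

4 periods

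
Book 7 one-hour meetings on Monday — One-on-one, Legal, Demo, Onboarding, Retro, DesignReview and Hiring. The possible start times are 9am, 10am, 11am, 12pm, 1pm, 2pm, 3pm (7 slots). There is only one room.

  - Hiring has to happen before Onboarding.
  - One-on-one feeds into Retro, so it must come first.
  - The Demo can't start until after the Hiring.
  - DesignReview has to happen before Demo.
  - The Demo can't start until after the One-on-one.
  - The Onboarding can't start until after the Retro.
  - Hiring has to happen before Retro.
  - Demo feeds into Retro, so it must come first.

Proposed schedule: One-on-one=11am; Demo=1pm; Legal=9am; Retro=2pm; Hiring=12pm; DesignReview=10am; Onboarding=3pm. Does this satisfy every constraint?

Valid

Hiring has to happen before Retro — holds.
There is only one room — holds.
The Demo can't start until after the One-on-one — holds.
Hiring has to happen before Onboarding — holds.
The Onboarding can't start until after the Retro — holds.
DesignReview has to happen before Demo — holds.
The Demo can't start until after the Hiring — holds.
Demo feeds into Retro, so it must come first — holds.
One-on-one feeds into Retro, so it must come first — holds.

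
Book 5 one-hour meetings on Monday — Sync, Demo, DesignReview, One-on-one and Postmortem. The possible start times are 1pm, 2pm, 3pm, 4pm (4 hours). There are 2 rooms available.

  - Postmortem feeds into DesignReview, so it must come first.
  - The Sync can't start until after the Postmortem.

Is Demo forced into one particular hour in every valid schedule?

Demo can be 1pm (e.g. One-on-one -> 3pm, Postmortem -> 1pm, Demo -> 1pm, Sync -> 2pm, DesignReview -> 2pm) or 2pm (e.g. One-on-one=1pm, Postmortem=1pm, Demo=2pm, DesignReview=3pm, Sync=2pm).

No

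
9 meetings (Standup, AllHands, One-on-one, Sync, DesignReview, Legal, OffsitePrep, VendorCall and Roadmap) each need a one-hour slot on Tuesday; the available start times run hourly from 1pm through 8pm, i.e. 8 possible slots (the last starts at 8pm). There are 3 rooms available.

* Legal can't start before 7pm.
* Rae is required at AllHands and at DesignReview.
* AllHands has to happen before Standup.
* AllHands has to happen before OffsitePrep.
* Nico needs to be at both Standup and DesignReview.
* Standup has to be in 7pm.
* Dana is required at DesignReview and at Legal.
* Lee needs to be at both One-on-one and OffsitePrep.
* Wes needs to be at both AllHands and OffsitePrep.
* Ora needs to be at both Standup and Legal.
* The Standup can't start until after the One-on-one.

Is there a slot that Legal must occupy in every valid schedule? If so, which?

Legal's window is 7pm–8pm.
Standup is fixed at 7pm, and Legal can't share a slot with Standup.
So Legal must be 8pm.

8pm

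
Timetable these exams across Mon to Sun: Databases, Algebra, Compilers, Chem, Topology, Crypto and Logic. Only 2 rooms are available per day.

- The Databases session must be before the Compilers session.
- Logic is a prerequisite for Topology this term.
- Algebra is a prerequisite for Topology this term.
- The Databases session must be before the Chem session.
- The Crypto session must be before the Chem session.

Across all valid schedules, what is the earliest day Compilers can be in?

Tue

Precedence pushes Compilers to at least Tue.
Compilers at Tue is achievable: Algebra=Wed, Chem=Tue, Crypto=Mon, Databases=Mon, Topology=Thu, Logic=Wed, Compilers=Tue.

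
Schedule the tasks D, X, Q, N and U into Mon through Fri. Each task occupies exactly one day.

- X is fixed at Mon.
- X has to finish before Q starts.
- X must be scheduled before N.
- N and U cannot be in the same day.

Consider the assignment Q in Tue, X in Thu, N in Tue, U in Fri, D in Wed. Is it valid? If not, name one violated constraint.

N and U cannot be in the same day — holds.
X is fixed at Mon — violated.
X has to finish before Q starts — violated.
X must be scheduled before N — violated.

No. X is fixed at Mon is not satisfied.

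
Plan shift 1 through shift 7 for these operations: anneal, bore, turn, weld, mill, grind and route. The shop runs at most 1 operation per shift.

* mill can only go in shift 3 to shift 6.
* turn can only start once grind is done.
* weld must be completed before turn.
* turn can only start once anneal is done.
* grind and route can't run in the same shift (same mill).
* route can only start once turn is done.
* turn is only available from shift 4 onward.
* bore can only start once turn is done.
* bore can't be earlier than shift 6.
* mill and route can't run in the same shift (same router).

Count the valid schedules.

Splitting on anneal: it can be shift 1 (14), shift 2 (14), shift 3 (10), shift 4 (4). Listing each branch's schedules as (bore, turn, weld, mill, grind, route) by shift number:
anneal=shift 1: (6,4,2,5,3,7) (6,4,3,5,2,7) (6,5,2,3,4,7) (6,5,2,4,3,7) (6,5,3,4,2,7) (6,5,4,3,2,7) (7,4,2,5,3,6) (7,4,2,6,3,5) (7,4,3,5,2,6) (7,4,3,6,2,5) (7,5,2,3,4,6) (7,5,2,4,3,6) (7,5,3,4,2,6) (7,5,4,3,2,6) — 14.
anneal=shift 2: (6,4,1,5,3,7) (6,4,3,5,1,7) (6,5,1,3,4,7) (6,5,1,4,3,7) (6,5,3,4,1,7) (6,5,4,3,1,7) (7,4,1,5,3,6) (7,4,1,6,3,5) (7,4,3,5,1,6) (7,4,3,6,1,5) (7,5,1,3,4,6) (7,5,1,4,3,6) (7,5,3,4,1,6) (7,5,4,3,1,6) — 14.
anneal=shift 3: (6,4,1,5,2,7) (6,4,2,5,1,7) (6,5,1,4,2,7) (6,5,2,4,1,7) (7,4,1,5,2,6) (7,4,1,6,2,5) (7,4,2,5,1,6) (7,4,2,6,1,5) (7,5,1,4,2,6) (7,5,2,4,1,6) — 10.
anneal=shift 4: (6,5,1,3,2,7) (6,5,2,3,1,7) (7,5,1,3,2,6) (7,5,2,3,1,6) — 4.
Summing: 14 + 14 + 10 + 4 = 42.

42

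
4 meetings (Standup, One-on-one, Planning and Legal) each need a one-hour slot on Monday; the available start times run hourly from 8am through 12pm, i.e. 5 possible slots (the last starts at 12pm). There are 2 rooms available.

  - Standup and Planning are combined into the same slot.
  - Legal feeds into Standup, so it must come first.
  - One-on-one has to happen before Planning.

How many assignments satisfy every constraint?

30

Splitting on Standup: it can be 9am (1), 10am (4), 11am (9), 12pm (16). Listing each branch's schedules as (One-on-one, Planning, Legal):
Standup=9am: (8am,9am,8am) — 1.
Standup=10am: (8am,10am,8am) (8am,10am,9am) (9am,10am,8am) (9am,10am,9am) — 4.
Standup=11am: (8am,11am,8am) (8am,11am,9am) (8am,11am,10am) (9am,11am,8am) (9am,11am,9am) (9am,11am,10am) (10am,11am,8am) (10am,11am,9am) (10am,11am,10am) — 9.
Standup=12pm: (8am,12pm,8am) (8am,12pm,9am) (8am,12pm,10am) (8am,12pm,11am) (9am,12pm,8am) (9am,12pm,9am) (9am,12pm,10am) (9am,12pm,11am) (10am,12pm,8am) (10am,12pm,9am) (10am,12pm,10am) (10am,12pm,11am) (11am,12pm,8am) (11am,12pm,9am) (11am,12pm,10am) (11am,12pm,11am) — 16.
Summing: 1 + 4 + 9 + 16 = 30.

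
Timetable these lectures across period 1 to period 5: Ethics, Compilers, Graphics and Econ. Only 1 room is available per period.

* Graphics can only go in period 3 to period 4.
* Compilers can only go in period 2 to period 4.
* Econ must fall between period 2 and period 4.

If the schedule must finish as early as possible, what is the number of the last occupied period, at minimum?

period 4

With at most 1 per period and 4 lectures, at least 4 periods are needed.
Graphics can't be placed before period 3, so the schedule must run through at least period 3.
4 works (last occupied period: period 4): for example Compilers -> period 2, Ethics -> period 1, Econ -> period 4, Graphics -> period 3.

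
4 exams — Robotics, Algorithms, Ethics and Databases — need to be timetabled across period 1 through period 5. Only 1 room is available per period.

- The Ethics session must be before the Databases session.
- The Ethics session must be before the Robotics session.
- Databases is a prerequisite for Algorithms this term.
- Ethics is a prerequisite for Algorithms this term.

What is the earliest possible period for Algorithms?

period 3

Precedence pushes Algorithms to at least period 3.
Algorithms at period 3 is achievable: Robotics in period 4, Algorithms in period 3, Ethics in period 1, Databases in period 2.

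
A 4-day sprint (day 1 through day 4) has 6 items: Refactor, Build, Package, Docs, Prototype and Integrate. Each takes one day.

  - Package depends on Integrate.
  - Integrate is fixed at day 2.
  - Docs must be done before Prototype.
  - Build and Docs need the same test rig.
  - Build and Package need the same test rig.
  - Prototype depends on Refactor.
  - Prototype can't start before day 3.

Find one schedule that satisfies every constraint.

Build -> day 2, Refactor -> day 1, Package -> day 3, Integrate -> day 2, Prototype -> day 3, Docs -> day 1

Checking: Refactor(day 1) before Prototype(day 3); Integrate(day 2) before Package(day 3); Docs(day 1) before Prototype(day 3); Build(day 2) != Docs(day 1); Build(day 2) != Package(day 3); Integrate=day 2 in [day 2,day 2]; Prototype=day 3 in [day 3,day 4].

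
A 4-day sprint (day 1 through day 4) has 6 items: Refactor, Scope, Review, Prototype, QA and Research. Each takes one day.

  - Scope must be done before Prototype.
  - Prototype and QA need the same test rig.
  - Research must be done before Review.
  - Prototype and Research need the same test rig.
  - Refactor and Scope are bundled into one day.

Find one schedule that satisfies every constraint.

Review in day 2, QA in day 1, Prototype in day 2, Refactor in day 1, Scope in day 1, Research in day 1

Checking: Scope(day 1) before Prototype(day 2); Research(day 1) before Review(day 2); Prototype(day 2) != QA(day 1); Prototype(day 2) != Research(day 1); Refactor = Scope = day 1.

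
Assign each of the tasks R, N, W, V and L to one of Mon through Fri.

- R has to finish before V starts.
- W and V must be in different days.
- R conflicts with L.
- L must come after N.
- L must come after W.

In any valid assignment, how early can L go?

Precedence pushes L to at least Tue.
L at Tue is achievable: R=Mon; L=Tue; W=Mon; V=Tue; N=Mon.

Tue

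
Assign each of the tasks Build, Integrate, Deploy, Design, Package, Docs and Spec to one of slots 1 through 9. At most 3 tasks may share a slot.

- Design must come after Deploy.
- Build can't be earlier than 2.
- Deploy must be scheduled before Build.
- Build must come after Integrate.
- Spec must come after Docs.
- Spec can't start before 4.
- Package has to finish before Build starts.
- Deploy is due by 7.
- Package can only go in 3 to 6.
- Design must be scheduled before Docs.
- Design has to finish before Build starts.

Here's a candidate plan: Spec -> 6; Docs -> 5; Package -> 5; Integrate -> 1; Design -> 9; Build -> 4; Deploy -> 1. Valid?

Invalid. Design has to finish before Build starts.

Spec must come after Docs — holds.
Design must come after Deploy — holds.
Spec can't start before 4 — holds.
Deploy is due by 7 — holds.
Package can only go in 3 to 6 — holds.
Package has to finish before Build starts — violated.
Build must come after Integrate — holds.
Build can't be earlier than 2 — holds.
Design must be scheduled before Docs — violated.
At most 3 tasks may share a slot — holds.
Design has to finish before Build starts — violated.
Deploy must be scheduled before Build — holds.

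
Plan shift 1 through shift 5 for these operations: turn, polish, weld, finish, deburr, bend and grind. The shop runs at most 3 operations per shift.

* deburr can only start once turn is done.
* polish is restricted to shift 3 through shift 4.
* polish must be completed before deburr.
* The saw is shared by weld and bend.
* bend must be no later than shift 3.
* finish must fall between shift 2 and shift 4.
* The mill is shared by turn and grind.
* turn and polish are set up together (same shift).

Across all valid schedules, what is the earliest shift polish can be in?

Polish is available from shift 3; polish's own window allows nothing later than shift 4.
polish at shift 3 is achievable: polish=shift 3, weld=shift 2, grind=shift 1, bend=shift 1, deburr=shift 4, turn=shift 3, finish=shift 2.

shift 3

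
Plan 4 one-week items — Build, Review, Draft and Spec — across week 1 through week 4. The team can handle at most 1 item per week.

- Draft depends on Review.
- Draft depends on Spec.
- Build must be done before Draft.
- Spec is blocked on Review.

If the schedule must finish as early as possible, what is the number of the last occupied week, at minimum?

week 4

The precedence chain requires at least 3 distinct weeks.
With at most 1 per week and 4 tasks, at least 4 weeks are needed.
4 works (last occupied week: week 4): for example Review -> week 1; Draft -> week 4; Build -> week 3; Spec -> week 2.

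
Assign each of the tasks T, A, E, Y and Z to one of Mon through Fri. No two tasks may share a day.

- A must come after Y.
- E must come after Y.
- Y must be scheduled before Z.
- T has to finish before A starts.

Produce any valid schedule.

A in Wed, T in Tue, E in Thu, Y in Mon, Z in Fri

Checking: Y(Mon) before A(Wed); Y(Mon) before E(Thu); Y(Mon) before Z(Fri); T(Tue) before A(Wed); max 1 per day (cap 1).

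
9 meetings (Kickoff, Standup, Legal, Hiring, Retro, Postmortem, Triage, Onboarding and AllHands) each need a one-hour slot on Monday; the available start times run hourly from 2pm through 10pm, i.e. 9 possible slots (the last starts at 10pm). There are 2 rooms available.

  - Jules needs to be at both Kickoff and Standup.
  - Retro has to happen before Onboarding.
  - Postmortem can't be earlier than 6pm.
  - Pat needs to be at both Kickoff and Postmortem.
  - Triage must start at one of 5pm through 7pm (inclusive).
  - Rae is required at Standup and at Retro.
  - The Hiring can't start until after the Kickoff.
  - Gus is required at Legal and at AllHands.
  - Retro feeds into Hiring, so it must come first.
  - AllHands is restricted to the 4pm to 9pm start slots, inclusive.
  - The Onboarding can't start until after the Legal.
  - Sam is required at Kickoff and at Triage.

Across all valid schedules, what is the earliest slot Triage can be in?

Triage is available from 5pm; Triage's own window allows nothing later than 7pm.
Triage at 5pm is achievable: Kickoff -> 2pm; Hiring -> 3pm; Triage -> 5pm; Legal -> 3pm; Onboarding -> 4pm; Postmortem -> 6pm; AllHands -> 4pm; Retro -> 2pm; Standup -> 5pm.

5pm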